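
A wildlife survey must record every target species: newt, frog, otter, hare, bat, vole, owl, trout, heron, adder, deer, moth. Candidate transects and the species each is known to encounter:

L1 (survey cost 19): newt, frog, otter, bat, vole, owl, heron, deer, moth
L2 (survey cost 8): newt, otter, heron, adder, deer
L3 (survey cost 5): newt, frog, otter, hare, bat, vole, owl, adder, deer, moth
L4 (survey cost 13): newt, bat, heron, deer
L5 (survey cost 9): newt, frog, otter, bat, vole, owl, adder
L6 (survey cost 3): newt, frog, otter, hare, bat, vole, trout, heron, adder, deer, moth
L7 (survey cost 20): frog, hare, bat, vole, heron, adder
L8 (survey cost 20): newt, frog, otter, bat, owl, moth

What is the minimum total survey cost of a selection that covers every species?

L3, L6 cover every species at survey cost 5 + 3 = 8.
Any cover uses at least 2 transects; among all covering selections none totals below 8.

8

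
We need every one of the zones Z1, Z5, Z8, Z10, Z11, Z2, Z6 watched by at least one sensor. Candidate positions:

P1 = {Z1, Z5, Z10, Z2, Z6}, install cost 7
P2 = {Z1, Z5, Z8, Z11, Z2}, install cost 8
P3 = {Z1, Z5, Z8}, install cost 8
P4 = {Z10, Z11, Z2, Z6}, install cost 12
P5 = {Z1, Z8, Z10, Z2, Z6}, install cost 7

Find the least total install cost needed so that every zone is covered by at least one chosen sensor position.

P1, P2 cover every zone at install cost 7 + 8 = 15.
Any cover uses at least 2 sensor positions; among all covering selections none totals below 15.

15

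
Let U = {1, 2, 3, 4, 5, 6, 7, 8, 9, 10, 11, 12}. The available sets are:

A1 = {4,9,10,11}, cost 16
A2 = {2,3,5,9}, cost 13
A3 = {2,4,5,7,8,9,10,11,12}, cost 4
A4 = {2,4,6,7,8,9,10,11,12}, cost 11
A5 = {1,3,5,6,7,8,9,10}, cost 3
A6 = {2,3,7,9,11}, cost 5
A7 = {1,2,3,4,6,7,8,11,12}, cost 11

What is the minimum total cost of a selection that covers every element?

A3, A5 cover every element at cost 4 + 3 = 7.
Any cover uses at least 2 sets; among all covering selections none totals below 7.

7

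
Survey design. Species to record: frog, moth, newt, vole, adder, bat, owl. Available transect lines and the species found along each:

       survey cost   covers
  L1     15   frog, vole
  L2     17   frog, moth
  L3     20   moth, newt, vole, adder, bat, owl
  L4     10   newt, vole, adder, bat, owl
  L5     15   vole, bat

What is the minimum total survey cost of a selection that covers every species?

27

L2, L4 cover every species at survey cost 17 + 10 = 27.
Any cover uses at least 2 transects; among all covering selections none totals below 27.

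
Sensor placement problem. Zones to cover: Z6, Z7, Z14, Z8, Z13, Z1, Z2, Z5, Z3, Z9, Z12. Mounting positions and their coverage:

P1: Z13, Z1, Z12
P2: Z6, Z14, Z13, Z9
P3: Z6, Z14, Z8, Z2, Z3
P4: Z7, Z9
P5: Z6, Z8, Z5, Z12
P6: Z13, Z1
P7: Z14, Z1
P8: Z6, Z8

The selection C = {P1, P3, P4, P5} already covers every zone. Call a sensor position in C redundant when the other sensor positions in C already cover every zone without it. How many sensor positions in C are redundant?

0

Drop P1: Z13, Z1 uncovered — not redundant.
Drop P3: Z14, Z2, Z3 uncovered — not redundant.
Drop P4: Z7, Z9 uncovered — not redundant.
Drop P5: Z5 uncovered — not redundant.
None of the sensor positions in C is redundant.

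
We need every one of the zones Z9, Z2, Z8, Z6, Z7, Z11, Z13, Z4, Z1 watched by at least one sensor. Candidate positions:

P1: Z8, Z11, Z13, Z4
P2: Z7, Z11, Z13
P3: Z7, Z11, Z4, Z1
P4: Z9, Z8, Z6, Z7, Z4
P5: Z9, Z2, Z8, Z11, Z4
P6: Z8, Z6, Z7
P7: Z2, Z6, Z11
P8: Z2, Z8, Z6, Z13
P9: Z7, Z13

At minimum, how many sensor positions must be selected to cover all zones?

P3, P4, P8 together cover {Z9, Z2, Z8, Z6, Z7, Z11, Z13, Z4, Z1} — every zone.
No 2 of the 9 sensor positions cover everything (all 36 pairs fall short), so 3 is minimum.
Greedy (largest uncovered first) would take P4, P1, P3, P5 — 4 sensor positions — but 3 suffice.

3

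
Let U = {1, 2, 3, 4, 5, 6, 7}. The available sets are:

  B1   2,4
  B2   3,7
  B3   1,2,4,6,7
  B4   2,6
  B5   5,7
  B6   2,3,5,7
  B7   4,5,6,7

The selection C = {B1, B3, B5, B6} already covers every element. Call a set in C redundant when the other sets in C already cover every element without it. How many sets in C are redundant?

2

Drop B1: the rest still cover every element — redundant.
Drop B3: 1, 6 uncovered — not redundant.
Drop B5: the rest still cover every element — redundant.
Drop B6: 3 uncovered — not redundant.
2 redundant: B1, B5.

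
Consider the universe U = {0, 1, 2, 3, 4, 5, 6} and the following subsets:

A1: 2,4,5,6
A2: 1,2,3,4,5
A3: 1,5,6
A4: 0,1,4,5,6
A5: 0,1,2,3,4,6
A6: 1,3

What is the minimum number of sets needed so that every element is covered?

2

A1, A5 together cover {0, 1, 2, 3, 4, 5, 6} — every element.
No single set contains all 7 elements, so 2 is optimal.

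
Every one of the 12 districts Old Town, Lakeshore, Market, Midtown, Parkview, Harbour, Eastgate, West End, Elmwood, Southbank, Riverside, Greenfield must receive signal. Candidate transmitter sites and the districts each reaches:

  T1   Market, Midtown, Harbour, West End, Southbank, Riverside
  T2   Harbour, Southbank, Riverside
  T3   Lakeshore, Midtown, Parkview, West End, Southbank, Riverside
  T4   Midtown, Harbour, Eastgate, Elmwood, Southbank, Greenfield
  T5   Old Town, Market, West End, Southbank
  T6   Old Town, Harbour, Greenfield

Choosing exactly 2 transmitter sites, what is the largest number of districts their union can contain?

Choosing T3, T4 covers {Lakeshore, Midtown, Parkview, Harbour, Eastgate, West End, Elmwood, Southbank, Riverside, Greenfield} — 10 districts.
No choice of 2 transmitter sites does better; here Old Town, Market are left uncovered.

10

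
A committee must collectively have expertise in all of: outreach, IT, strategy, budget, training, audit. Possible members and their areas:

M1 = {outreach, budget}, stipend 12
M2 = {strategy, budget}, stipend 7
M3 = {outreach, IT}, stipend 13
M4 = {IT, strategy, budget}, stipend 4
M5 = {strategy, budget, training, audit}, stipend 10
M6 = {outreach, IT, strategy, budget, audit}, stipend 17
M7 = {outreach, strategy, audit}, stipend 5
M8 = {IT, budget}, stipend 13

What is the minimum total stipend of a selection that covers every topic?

19

M4, M5, M7 cover every topic at stipend 4 + 10 + 5 = 19.
Any cover uses at least 2 members; among all covering selections none totals below 19.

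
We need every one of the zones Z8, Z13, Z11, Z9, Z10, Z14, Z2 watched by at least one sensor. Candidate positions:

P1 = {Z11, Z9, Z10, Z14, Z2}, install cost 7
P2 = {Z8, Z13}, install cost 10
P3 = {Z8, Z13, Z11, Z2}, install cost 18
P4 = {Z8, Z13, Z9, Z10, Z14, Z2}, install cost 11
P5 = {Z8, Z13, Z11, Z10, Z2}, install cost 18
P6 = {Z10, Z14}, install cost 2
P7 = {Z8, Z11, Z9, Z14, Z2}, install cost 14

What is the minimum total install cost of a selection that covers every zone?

17

P1, P2 cover every zone at install cost 7 + 10 = 17.
Any cover uses at least 2 sensor positions; among all covering selections none totals below 17.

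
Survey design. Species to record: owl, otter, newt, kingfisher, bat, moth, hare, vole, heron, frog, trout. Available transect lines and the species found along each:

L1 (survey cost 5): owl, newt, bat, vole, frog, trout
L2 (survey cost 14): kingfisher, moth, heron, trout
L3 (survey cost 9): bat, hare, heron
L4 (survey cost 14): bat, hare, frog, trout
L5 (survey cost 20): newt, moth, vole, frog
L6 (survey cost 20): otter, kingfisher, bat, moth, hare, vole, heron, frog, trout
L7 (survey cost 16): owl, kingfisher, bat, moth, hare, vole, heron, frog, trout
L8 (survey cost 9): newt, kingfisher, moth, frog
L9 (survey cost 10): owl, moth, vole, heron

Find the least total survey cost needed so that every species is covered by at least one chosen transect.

25

L1, L6 cover every species at survey cost 5 + 20 = 25.
Any cover uses at least 2 transects; among all covering selections none totals below 25.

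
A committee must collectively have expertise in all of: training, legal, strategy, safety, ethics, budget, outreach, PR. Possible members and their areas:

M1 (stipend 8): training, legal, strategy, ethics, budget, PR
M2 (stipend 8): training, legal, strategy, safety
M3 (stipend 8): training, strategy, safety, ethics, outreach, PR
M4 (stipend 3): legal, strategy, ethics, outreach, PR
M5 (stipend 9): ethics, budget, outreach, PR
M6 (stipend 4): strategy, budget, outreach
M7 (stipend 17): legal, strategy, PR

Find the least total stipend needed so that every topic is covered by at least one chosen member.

M2, M4, M6 cover every topic at stipend 8 + 3 + 4 = 15.
Any cover uses at least 2 members; among all covering selections none totals below 15.
Greedy by coverage-per-stipend would pick M4, M1, M2 for 19 — worse than the optimum 15.

15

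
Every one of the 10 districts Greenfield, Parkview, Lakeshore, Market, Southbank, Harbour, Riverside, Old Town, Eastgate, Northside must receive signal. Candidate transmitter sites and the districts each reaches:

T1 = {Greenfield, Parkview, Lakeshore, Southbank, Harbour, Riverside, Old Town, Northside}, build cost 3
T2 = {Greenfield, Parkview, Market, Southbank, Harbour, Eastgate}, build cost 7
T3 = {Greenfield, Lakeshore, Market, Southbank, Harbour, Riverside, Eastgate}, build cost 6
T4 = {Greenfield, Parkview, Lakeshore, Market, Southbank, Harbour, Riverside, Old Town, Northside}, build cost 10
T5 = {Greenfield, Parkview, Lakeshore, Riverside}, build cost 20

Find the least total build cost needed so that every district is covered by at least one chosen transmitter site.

T1, T3 cover every district at build cost 3 + 6 = 9.
Any cover uses at least 2 transmitter sites; among all covering selections none totals below 9.

9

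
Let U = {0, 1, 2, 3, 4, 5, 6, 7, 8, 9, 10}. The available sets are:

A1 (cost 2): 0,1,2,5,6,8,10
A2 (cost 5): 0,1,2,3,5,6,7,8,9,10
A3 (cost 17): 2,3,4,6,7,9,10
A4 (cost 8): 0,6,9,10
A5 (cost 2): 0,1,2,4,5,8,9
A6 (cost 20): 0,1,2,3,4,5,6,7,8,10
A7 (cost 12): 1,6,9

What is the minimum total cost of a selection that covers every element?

A2, A5 cover every element at cost 5 + 2 = 7.
Any cover uses at least 2 sets; among all covering selections none totals below 7.
Greedy by coverage-per-cost would pick A1, A5, A2 for 9 — worse than the optimum 7.

7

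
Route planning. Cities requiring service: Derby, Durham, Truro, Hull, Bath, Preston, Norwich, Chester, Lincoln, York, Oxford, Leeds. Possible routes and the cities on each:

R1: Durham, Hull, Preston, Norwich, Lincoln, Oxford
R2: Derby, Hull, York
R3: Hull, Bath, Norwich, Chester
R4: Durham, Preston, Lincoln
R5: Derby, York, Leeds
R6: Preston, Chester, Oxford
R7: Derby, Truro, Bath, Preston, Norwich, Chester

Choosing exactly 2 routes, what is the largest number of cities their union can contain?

Choosing R1, R7 covers {Derby, Durham, Truro, Hull, Bath, Preston, Norwich, Chester, Lincoln, Oxford} — 10 cities.
No choice of 2 routes does better; here York, Leeds are left uncovered.

10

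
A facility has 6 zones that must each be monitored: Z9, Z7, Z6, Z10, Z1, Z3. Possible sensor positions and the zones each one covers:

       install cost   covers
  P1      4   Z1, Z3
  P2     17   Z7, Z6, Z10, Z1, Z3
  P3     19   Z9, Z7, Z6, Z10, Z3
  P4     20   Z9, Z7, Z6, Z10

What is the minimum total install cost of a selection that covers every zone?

P1, P3 cover every zone at install cost 4 + 19 = 23.
Any cover uses at least 2 sensor positions; among all covering selections none totals below 23.

23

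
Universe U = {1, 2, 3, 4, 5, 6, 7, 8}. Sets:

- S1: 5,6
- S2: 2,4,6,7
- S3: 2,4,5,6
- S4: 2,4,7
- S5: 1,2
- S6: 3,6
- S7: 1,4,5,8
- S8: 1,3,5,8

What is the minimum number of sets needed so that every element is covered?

2

S2, S8 together cover {1, 2, 3, 4, 5, 6, 7, 8} — every element.
No single set contains all 8 elements, so 2 is optimal.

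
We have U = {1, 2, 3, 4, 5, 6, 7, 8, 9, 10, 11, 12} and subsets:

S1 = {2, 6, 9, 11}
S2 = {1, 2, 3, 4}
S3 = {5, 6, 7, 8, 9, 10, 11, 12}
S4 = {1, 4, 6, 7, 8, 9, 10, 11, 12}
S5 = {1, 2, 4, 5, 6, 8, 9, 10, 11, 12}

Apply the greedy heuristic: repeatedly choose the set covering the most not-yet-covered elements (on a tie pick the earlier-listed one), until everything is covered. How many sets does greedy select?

3

Pick 1: S5 covers 10 new elements (1, 2, 4, 5, 6, 8, 9, 10, 11, 12).
Pick 2: S2 covers 1 new elements (3).
Pick 3: S3 covers 1 new elements (7).
Greedy uses 3 sets. (The true minimum is 2.)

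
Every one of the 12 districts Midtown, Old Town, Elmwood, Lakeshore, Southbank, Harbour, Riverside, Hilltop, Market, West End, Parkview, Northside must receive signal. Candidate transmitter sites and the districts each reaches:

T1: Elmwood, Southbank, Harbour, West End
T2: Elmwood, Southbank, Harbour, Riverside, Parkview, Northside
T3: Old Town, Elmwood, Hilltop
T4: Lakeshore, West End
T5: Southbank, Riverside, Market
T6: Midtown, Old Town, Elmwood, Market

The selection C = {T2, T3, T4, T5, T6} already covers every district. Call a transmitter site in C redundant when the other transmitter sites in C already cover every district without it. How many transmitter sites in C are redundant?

1

Drop T2: Harbour, Parkview, Northside uncovered — not redundant.
Drop T3: Hilltop uncovered — not redundant.
Drop T4: Lakeshore, West End uncovered — not redundant.
Drop T5: the rest still cover every district — redundant.
Drop T6: Midtown uncovered — not redundant.
1 redundant: T5.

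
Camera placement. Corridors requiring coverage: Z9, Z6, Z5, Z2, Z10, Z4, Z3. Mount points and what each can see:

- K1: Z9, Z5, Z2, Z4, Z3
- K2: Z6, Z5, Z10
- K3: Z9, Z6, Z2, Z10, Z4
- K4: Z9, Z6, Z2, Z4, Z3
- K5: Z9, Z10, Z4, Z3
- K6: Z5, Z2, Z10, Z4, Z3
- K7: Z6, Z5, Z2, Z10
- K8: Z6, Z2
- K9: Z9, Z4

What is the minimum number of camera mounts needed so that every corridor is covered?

2

K1, K2 together cover {Z9, Z6, Z5, Z2, Z10, Z4, Z3} — every corridor.
No single camera mount contains all 7 corridors, so 2 is optimal.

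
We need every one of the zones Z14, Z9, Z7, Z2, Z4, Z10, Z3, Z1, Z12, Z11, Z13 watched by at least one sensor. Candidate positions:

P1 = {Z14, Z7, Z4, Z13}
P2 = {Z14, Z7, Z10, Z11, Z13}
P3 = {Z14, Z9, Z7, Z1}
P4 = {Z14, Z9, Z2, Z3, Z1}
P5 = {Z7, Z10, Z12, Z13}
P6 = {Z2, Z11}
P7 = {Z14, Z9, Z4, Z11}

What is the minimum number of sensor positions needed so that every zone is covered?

P4, P5, P7 together cover {Z14, Z9, Z7, Z2, Z4, Z10, Z3, Z1, Z12, Z11, Z13} — every zone.
No 2 of the 7 sensor positions cover everything (all 21 pairs fall short), so 3 is minimum.
Greedy (largest uncovered first) would take P2, P4, P1, P5 — 4 sensor positions — but 3 suffice.

3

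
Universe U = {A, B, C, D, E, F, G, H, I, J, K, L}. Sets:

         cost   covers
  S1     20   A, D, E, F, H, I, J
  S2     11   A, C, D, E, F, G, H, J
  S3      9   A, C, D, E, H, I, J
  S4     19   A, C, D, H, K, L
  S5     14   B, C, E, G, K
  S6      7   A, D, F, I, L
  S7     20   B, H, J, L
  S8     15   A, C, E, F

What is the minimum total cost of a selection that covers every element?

S3, S5, S6 cover every element at cost 9 + 14 + 7 = 30.
Any cover uses at least 3 sets; among all covering selections none totals below 30.

30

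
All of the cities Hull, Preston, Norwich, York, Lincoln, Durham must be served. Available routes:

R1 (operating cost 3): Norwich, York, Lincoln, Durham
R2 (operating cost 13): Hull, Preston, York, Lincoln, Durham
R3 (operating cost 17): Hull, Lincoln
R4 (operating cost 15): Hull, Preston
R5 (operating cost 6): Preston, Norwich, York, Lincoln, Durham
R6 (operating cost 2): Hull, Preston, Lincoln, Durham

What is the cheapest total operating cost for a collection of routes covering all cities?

5

R1, R6 cover every city at operating cost 3 + 2 = 5.
Any cover uses at least 2 routes; among all covering selections none totals below 5.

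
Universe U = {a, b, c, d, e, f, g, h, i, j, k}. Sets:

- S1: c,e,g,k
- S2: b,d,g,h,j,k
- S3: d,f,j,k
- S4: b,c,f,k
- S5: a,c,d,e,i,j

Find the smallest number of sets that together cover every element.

3

S2, S3, S5 together cover {a, b, c, d, e, f, g, h, i, j, k} — every element.
No 2 of the 5 sets cover everything (all 10 pairs fall short), so 3 is minimum.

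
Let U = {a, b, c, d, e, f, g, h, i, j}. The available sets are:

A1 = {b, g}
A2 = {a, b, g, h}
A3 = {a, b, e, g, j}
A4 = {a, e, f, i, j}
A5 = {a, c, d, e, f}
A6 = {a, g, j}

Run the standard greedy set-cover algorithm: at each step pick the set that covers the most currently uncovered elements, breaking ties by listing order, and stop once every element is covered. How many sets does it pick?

Pick 1: A3 covers 5 new elements (a, b, e, g, j).
Pick 2: A5 covers 3 new elements (c, d, f).
Pick 3: A2 covers 1 new elements (h).
Pick 4: A4 covers 1 new elements (i).
Greedy uses 4 sets. (The true minimum is 3.)

4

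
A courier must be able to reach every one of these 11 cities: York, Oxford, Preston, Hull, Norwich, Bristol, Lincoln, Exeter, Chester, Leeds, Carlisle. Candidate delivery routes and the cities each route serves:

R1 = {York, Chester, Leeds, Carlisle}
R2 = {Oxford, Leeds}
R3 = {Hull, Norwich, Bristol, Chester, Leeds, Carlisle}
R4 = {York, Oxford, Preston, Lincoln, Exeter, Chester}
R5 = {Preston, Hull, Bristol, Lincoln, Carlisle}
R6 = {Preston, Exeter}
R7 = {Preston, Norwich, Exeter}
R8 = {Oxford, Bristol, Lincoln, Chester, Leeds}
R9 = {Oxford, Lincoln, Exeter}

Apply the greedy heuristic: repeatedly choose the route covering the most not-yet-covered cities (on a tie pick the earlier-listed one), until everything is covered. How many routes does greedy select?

2

Pick 1: R3 covers 6 new cities (Hull, Norwich, Bristol, Chester, Leeds, Carlisle).
Pick 2: R4 covers 5 new cities (York, Oxford, Preston, Lincoln, Exeter).
Greedy uses 2 routes.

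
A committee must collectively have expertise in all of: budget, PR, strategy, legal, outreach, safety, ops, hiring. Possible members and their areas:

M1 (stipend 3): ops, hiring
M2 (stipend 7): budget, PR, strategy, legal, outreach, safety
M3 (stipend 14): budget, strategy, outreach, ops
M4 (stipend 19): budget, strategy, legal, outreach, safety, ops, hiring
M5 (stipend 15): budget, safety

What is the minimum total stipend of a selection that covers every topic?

10

M1, M2 cover every topic at stipend 3 + 7 = 10.
Any cover uses at least 2 members; among all covering selections none totals below 10.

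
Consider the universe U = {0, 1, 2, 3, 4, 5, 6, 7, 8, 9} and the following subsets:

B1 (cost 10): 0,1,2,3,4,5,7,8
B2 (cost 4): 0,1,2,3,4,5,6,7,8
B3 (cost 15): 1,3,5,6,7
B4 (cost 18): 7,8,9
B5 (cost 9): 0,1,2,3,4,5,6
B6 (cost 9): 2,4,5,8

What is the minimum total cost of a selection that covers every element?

B2, B4 cover every element at cost 4 + 18 = 22.
Any cover uses at least 2 sets; among all covering selections none totals below 22.

22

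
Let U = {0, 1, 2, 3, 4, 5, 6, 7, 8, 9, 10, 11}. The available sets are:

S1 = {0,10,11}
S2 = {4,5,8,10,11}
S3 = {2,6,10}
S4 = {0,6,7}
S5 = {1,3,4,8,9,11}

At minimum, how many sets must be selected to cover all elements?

4

S2, S3, S4, S5 together cover {0, 1, 2, 3, 4, 5, 6, 7, 8, 9, 10, 11} — every element.
No 3 of the 5 sets cover everything (all 10 triples fall short), so 4 is minimum.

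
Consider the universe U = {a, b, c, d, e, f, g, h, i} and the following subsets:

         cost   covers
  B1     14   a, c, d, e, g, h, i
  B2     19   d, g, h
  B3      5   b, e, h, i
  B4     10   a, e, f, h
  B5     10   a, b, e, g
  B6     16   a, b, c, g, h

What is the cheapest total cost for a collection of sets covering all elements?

B1, B3, B4 cover every element at cost 14 + 5 + 10 = 29.
Any cover uses at least 3 sets; among all covering selections none totals below 29.

29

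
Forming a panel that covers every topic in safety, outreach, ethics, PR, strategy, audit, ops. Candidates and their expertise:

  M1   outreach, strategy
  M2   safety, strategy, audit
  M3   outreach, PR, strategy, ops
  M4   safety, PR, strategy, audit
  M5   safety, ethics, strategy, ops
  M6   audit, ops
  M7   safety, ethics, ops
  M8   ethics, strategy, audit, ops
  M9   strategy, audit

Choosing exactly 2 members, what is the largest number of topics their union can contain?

6

Choosing M2, M3 covers {safety, outreach, PR, strategy, audit, ops} — 6 topics.
No choice of 2 members does better; here ethics is left uncovered.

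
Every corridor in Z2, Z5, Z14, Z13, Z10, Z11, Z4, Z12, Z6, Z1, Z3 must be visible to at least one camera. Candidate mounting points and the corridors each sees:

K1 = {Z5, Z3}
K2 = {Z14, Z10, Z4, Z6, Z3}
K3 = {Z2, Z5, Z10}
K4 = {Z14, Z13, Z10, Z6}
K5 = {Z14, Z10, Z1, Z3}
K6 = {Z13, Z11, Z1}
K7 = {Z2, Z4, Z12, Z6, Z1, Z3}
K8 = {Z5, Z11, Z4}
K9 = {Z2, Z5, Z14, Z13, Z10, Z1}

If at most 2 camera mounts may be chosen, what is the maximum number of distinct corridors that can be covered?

Choosing K7, K9 covers {Z2, Z5, Z14, Z13, Z10, Z4, Z12, Z6, Z1, Z3} — 10 corridors.
No choice of 2 camera mounts does better; here Z11 is left uncovered.

10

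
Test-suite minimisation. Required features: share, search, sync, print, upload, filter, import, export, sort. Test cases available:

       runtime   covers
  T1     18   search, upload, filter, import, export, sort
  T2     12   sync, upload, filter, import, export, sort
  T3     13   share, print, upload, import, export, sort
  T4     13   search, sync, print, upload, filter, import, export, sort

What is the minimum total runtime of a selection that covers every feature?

T3, T4 cover every feature at runtime 13 + 13 = 26.
Any cover uses at least 2 test cases; among all covering selections none totals below 26.

26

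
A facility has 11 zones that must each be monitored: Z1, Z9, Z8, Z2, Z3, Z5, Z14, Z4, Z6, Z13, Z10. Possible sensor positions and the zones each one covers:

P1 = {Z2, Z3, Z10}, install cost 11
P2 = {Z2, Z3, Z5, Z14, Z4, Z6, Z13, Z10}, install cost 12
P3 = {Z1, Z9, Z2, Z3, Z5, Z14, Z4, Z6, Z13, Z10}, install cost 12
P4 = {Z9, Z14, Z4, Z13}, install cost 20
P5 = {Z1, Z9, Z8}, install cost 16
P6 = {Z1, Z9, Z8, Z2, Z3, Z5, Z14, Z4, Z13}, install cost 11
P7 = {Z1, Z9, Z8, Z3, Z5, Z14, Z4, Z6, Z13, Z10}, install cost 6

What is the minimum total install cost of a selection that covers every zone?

P1, P7 cover every zone at install cost 11 + 6 = 17.
Any cover uses at least 2 sensor positions; among all covering selections none totals below 17.

17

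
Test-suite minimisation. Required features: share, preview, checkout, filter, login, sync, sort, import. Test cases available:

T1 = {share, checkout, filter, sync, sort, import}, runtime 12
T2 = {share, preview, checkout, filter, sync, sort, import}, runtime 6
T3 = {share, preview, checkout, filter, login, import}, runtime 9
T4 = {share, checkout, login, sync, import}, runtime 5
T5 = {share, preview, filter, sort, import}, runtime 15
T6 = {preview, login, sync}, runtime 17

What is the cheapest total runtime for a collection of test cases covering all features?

11

T2, T4 cover every feature at runtime 6 + 5 = 11.
Any cover uses at least 2 test cases; among all covering selections none totals below 11.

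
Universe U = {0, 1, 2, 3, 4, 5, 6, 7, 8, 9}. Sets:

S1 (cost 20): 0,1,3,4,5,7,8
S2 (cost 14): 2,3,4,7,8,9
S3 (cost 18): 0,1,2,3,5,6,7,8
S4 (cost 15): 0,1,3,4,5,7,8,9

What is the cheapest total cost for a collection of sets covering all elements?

32

S2, S3 cover every element at cost 14 + 18 = 32.
Any cover uses at least 2 sets; among all covering selections none totals below 32.
Greedy by coverage-per-cost would pick S4, S3 for 33 — worse than the optimum 32.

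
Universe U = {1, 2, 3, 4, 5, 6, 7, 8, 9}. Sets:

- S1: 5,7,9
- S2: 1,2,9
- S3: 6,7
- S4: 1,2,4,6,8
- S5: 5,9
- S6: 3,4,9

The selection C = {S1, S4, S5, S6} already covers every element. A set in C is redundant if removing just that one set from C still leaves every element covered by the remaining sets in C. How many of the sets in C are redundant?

1

Drop S1: 7 uncovered — not redundant.
Drop S4: 1, 2, 6, 8 uncovered — not redundant.
Drop S5: the rest still cover every element — redundant.
Drop S6: 3 uncovered — not redundant.
1 redundant: S5.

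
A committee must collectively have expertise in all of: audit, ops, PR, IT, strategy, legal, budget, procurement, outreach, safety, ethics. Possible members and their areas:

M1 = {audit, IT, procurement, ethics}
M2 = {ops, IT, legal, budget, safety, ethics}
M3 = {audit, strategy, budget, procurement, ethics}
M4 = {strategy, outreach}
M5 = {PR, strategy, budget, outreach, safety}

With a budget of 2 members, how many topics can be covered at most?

Choosing M1, M5 covers {audit, PR, IT, strategy, budget, procurement, outreach, safety, ethics} — 9 topics.
No choice of 2 members does better; here ops, legal are left uncovered.

9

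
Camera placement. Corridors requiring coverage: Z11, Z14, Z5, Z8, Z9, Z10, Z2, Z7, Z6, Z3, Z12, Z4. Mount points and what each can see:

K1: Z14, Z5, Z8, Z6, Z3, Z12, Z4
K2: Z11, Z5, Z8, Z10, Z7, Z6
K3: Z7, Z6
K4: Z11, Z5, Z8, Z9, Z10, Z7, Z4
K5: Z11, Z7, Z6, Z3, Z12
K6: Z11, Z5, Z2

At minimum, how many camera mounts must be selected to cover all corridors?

K1, K4, K6 together cover {Z11, Z14, Z5, Z8, Z9, Z10, Z2, Z7, Z6, Z3, Z12, Z4} — every corridor.
No 2 of the 6 camera mounts cover everything (all 15 pairs fall short), so 3 is minimum.

3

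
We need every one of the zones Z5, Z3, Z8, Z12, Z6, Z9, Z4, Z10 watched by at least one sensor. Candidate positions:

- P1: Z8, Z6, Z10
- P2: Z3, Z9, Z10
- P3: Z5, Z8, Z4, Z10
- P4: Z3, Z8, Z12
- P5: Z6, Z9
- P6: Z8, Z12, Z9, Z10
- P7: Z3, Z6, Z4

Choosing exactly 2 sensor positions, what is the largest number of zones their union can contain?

7

Choosing P6, P7 covers {Z3, Z8, Z12, Z6, Z9, Z4, Z10} — 7 zones.
No choice of 2 sensor positions does better; here Z5 is left uncovered.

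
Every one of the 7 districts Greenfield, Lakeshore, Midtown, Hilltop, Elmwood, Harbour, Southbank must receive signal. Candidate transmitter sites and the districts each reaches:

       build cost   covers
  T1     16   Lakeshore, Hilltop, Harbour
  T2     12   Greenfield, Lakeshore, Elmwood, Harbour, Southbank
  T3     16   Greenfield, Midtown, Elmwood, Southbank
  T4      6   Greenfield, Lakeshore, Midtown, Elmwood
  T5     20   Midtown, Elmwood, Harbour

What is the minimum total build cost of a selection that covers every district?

T1, T3 cover every district at build cost 16 + 16 = 32.
Any cover uses at least 2 transmitter sites; among all covering selections none totals below 32.
Greedy by coverage-per-build cost would pick T4, T2, T1 for 34 — worse than the optimum 32.

32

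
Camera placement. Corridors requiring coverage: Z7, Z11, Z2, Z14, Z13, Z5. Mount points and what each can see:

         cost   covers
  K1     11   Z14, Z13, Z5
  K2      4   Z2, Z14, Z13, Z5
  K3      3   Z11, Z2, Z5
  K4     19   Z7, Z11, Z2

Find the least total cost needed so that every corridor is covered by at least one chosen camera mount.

23

K2, K4 cover every corridor at cost 4 + 19 = 23.
Any cover uses at least 2 camera mounts; among all covering selections none totals below 23.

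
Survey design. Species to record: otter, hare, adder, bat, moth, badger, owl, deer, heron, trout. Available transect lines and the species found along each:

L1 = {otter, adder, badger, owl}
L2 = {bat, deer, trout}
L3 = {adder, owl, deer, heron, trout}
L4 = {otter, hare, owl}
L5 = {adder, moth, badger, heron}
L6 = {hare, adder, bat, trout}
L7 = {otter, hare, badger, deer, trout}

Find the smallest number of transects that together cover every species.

3

L2, L4, L5 together cover {otter, hare, adder, bat, moth, badger, owl, deer, heron, trout} — every species.
No 2 of the 7 transects cover everything (all 21 pairs fall short), so 3 is minimum.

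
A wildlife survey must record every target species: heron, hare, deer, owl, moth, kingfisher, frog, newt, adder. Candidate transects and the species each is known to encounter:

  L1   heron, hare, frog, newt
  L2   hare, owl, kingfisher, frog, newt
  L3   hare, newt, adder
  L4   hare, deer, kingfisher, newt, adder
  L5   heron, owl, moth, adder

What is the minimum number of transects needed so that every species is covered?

L1, L4, L5 together cover {heron, hare, deer, owl, moth, kingfisher, frog, newt, adder} — every species.
No 2 of the 5 transects cover everything (all 10 pairs fall short), so 3 is minimum.

3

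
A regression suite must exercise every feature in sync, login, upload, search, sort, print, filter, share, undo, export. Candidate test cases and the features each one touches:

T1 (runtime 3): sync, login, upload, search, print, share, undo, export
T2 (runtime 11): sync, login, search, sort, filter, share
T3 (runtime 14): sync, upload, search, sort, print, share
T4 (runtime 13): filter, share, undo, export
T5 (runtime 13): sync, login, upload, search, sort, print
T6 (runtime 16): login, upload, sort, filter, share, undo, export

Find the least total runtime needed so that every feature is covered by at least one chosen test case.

T1, T2 cover every feature at runtime 3 + 11 = 14.
Any cover uses at least 2 test cases; among all covering selections none totals below 14.

14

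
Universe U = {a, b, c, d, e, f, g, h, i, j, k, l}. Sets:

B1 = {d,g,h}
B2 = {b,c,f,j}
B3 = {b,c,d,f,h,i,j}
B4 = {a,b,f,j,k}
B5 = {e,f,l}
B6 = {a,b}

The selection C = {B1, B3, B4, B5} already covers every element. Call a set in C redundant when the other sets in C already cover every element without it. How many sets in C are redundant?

0

Drop B1: g uncovered — not redundant.
Drop B3: c, i uncovered — not redundant.
Drop B4: a, k uncovered — not redundant.
Drop B5: e, l uncovered — not redundant.
None of the sets in C is redundant.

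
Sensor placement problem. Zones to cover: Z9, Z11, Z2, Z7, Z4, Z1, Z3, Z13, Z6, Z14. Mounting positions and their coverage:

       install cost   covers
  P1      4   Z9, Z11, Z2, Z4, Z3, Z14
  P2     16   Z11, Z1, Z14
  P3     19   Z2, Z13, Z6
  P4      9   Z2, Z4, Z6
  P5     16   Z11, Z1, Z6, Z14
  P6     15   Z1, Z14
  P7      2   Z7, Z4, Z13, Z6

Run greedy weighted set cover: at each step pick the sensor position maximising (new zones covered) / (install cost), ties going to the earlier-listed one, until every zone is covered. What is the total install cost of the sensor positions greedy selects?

Pick 1: P7 adds 4 new (Z7, Z4, Z13, Z6) at install cost 2 (ratio 4/2).
Pick 2: P1 adds 5 new (Z9, Z11, Z2, Z3, Z14) at install cost 4 (ratio 5/4).
Pick 3: P6 adds 1 new (Z1) at install cost 15 (ratio 1/15).
Greedy total install cost: 2 + 4 + 15 = 21.

21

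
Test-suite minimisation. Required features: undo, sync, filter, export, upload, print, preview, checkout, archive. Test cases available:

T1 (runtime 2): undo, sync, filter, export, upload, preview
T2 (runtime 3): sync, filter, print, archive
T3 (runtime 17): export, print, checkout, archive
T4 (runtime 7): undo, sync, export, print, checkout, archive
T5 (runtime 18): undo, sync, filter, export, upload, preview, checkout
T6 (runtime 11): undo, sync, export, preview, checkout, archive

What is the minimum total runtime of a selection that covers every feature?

T1, T4 cover every feature at runtime 2 + 7 = 9.
Any cover uses at least 2 test cases; among all covering selections none totals below 9.
Greedy by coverage-per-runtime would pick T1, T2, T4 for 12 — worse than the optimum 9.

9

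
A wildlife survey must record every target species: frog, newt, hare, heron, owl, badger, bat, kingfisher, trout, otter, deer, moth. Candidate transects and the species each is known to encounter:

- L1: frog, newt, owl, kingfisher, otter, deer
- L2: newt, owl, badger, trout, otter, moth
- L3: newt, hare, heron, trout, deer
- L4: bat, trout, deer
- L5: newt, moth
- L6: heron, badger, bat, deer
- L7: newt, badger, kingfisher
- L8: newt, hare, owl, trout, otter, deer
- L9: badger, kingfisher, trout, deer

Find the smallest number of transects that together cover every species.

L1, L2, L3, L4 together cover {frog, newt, hare, heron, owl, badger, bat, kingfisher, trout, otter, deer, moth} — every species.
No 3 of the 9 transects cover everything (all 84 triples fall short), so 4 is minimum.

4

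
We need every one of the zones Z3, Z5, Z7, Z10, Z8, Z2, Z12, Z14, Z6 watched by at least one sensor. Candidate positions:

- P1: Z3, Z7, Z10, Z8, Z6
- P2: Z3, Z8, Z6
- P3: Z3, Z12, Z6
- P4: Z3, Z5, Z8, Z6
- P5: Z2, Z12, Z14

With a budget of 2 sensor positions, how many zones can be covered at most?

8

Choosing P1, P5 covers {Z3, Z7, Z10, Z8, Z2, Z12, Z14, Z6} — 8 zones.
No choice of 2 sensor positions does better; here Z5 is left uncovered.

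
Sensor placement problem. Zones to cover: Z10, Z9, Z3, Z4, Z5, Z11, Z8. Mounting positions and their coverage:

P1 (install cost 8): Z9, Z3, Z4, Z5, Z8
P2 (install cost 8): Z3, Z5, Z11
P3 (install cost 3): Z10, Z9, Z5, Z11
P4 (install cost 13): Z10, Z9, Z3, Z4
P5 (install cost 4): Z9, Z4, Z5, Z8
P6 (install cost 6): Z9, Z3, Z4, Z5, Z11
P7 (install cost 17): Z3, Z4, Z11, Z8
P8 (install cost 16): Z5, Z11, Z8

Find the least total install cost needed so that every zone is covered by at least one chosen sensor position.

11

P1, P3 cover every zone at install cost 8 + 3 = 11.
Any cover uses at least 2 sensor positions; among all covering selections none totals below 11.
Greedy by coverage-per-install cost would pick P3, P5, P6 for 13 — worse than the optimum 11.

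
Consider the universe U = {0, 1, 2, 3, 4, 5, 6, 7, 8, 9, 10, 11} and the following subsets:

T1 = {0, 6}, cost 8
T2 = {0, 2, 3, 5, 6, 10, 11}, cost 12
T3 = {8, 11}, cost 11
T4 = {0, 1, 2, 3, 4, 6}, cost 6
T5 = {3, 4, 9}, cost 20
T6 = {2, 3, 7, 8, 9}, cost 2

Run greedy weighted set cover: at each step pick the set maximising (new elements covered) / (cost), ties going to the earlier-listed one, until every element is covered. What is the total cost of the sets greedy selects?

20

Pick 1: T6 adds 5 new (2, 3, 7, 8, 9) at cost 2 (ratio 5/2).
Pick 2: T4 adds 4 new (0, 1, 4, 6) at cost 6 (ratio 4/6).
Pick 3: T2 adds 3 new (5, 10, 11) at cost 12 (ratio 3/12).
Greedy total cost: 2 + 6 + 12 = 20.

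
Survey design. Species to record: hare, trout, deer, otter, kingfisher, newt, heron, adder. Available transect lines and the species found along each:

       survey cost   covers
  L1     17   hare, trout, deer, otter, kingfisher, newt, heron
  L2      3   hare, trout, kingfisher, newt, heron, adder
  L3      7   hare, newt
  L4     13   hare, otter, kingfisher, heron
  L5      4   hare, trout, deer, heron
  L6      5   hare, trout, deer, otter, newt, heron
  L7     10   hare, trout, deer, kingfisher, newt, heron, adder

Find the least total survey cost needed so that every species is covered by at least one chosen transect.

L2, L6 cover every species at survey cost 3 + 5 = 8.
Any cover uses at least 2 transects; among all covering selections none totals below 8.

8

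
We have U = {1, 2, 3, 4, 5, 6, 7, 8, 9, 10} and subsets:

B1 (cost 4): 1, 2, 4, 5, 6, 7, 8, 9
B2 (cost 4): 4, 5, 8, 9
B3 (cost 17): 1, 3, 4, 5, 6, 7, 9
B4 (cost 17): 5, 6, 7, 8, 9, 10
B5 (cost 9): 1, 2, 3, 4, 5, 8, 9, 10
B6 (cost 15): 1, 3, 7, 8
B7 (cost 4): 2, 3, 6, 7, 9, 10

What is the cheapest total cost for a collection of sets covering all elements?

8

B1, B7 cover every element at cost 4 + 4 = 8.
Any cover uses at least 2 sets; among all covering selections none totals below 8.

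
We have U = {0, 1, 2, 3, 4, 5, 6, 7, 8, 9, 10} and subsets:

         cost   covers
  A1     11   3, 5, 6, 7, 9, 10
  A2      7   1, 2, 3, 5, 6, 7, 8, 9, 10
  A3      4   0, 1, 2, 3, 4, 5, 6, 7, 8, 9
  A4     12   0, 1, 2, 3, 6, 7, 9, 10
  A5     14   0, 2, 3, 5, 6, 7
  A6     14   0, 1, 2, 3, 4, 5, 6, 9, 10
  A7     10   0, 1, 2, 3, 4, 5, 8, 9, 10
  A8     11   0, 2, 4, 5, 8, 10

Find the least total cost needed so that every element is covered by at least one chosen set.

A2, A3 cover every element at cost 7 + 4 = 11.
Any cover uses at least 2 sets; among all covering selections none totals below 11.

11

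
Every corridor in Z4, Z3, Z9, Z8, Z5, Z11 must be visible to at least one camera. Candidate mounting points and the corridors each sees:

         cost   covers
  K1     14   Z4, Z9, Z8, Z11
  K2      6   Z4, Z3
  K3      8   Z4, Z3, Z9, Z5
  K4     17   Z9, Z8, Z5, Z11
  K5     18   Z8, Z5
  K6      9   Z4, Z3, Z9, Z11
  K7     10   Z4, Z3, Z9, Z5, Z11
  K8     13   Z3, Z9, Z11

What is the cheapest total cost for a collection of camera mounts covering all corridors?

22

K1, K3 cover every corridor at cost 14 + 8 = 22.
Any cover uses at least 2 camera mounts; among all covering selections none totals below 22.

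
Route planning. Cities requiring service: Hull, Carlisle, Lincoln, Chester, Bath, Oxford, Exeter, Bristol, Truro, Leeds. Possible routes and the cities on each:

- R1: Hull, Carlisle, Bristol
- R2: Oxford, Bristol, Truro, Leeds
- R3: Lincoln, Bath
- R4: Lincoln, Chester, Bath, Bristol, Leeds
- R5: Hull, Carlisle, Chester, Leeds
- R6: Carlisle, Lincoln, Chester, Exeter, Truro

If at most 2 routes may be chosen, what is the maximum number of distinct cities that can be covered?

Choosing R2, R6 covers {Carlisle, Lincoln, Chester, Oxford, Exeter, Bristol, Truro, Leeds} — 8 cities.
No choice of 2 routes does better; here Hull, Bath are left uncovered.

8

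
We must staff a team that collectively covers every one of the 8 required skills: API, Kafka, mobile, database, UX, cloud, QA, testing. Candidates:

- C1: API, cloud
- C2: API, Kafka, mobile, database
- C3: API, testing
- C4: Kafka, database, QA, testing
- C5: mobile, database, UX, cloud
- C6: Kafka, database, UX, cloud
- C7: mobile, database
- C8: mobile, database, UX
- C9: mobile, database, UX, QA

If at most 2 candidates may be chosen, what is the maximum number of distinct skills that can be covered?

7

Choosing C4, C5 covers {Kafka, mobile, database, UX, cloud, QA, testing} — 7 skills.
No choice of 2 candidates does better; here API is left uncovered.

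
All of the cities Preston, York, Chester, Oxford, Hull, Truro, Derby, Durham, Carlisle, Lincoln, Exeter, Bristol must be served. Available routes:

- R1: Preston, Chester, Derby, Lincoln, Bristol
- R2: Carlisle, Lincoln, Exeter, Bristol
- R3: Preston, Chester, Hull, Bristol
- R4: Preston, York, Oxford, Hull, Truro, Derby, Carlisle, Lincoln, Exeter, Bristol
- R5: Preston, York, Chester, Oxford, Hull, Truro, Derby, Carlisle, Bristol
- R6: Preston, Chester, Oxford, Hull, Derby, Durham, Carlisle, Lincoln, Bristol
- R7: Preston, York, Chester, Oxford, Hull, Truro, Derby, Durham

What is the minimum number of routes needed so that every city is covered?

2

R2, R7 together cover {Preston, York, Chester, Oxford, Hull, Truro, Derby, Durham, Carlisle, Lincoln, Exeter, Bristol} — every city.
No single route contains all 12 cities, so 2 is optimal.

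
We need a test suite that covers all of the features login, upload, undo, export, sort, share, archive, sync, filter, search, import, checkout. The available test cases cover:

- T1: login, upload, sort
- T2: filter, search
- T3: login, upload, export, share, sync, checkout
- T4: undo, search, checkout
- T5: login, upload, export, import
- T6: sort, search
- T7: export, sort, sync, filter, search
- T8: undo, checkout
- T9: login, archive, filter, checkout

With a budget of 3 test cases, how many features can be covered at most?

10

Choosing T3, T4, T7 covers {login, upload, undo, export, sort, share, sync, filter, search, checkout} — 10 features.
No choice of 3 test cases does better; here archive, import are left uncovered.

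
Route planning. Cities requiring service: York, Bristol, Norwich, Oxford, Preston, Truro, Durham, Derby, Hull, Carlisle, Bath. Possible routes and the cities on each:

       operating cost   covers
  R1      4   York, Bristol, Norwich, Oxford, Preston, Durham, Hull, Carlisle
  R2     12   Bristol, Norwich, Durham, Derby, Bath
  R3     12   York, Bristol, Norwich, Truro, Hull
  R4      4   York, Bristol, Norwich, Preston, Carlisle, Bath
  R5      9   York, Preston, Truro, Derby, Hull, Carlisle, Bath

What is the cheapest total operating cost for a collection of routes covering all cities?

13

R1, R5 cover every city at operating cost 4 + 9 = 13.
Any cover uses at least 2 routes; among all covering selections none totals below 13.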